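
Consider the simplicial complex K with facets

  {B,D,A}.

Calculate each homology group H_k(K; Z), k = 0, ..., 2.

H_0 ≅ Z,  H_1 = 0,  H_2 = 0.

Fix the vertex order A < B < D and write every simplex with vertices in increasing order. Then dim K = 2 and the simplices of K are:

  0-simplices (3): A, B, D
  1-simplices (3): AB, AD, BD
  2-simplices (1): ABD

giving chain groups C_0 ≅ Z^3, C_1 ≅ Z^3, C_2 ≅ Z^1.

Boundary ∂_1: C_1 → C_0 sends each edge [p,q] (with p < q) to q − p.
The resulting 3×3 matrix has rank 2, and its Smith normal form has invariant factors (1,1).

∂_2: C_2 → C_1 acts by ∂[p,q,r] = [q,r] − [p,r] + [p,q]. For instance
  ∂ABD = BD − AD + AB.
The 3×1 boundary matrix has rank 1 and Smith normal form diag(1).

Reading off H_k = ker ∂_k / im ∂_{k+1}:

  H_0: rank C_0 − rank ∂_1 = 3 − 2 = 1, and the invariant factors of ∂_1 are all 1, so H_0 ≅ Z.
  H_1: rank ker ∂_1 − rank ∂_2 = (3 − 2) − 1 = 0, and the invariant factors of ∂_2 are all 1, so H_1 ≅ 0.
  H_2: rank ker ∂_2 − rank ∂_3 = (1 − 1) − 0 = 0, and there is no ∂_3, so H_2 ≅ 0.

As a check, the Euler characteristic is 3 − 3 + 1 = 1, which agrees with 1 − 0 + 0 = 1.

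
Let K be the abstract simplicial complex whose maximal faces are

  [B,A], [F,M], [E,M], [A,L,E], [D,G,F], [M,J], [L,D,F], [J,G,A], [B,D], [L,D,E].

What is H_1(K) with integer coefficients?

H_1 ≅ Z^4.

Take the total order A < B < D < E < F < G < J < L < M on the vertex set. Then K (dimension 2) consists of the simplices:

  0-simplices (9): A, B, D, E, F, G, J, L, M
  1-simplices (17): AB, AE, AG, AJ, AL, BD, DE, DF, DG, DL, EL, EM, FG, FL, FM, GJ, JM
  2-simplices (5): AEL, AGJ, DEL, DFG, DFL

so the chain groups are C_0 ≅ Z^9, C_1 ≅ Z^17, C_2 ≅ Z^5.

Boundary ∂_1: C_1 → C_0 is given by ∂[p,q] = [q] − [p].
As a 9×17 matrix over Z this has rank 8, with invariant factors (1,1,1,1,1,1,1,1).

The boundary map ∂_2: C_2 → C_1 maps a triangle to the signed sum of its edges. For instance
  ∂DFL = FL − DL + DF,
  ∂AGJ = GJ − AJ + AG.
As a 17×5 matrix over Z this has rank 5, with invariant factors (1,1,1,1,1).

Now H_k = ker ∂_k / im ∂_{k+1}, so:

  H_1: rank ker ∂_1 − rank ∂_2 = (17 − 8) − 5 = 4, and the invariant factors of ∂_2 are all 1, so H_1 ≅ Z^4.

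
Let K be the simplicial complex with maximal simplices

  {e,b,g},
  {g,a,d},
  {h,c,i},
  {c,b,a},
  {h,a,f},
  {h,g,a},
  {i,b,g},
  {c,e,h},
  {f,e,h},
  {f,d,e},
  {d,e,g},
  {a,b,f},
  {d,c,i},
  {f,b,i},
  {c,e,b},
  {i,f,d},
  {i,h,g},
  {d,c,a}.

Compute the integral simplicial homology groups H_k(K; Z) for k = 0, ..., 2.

We work with the vertex ordering a < b < c < d < e < f < g < h < i. The simplices of K, each written with vertices in increasing order, are:

  0-simplices (9): a, b, c, d, e, f, g, h, i
  1-simplices (27): ab, ac, ad, af, ag, ah, bc, be, bf, bg, bi, cd, ce, ch, ci, de, df, dg, di, ef, eg, eh, fh, fi, gh, gi, hi
  2-simplices (18): abc, abf, acd, adg, afh, agh, bce, beg, bfi, bgi, cdi, ceh, chi, def, deg, dfi, efh, ghi

giving chain groups C_0 ≅ Z^9, C_1 ≅ Z^27, C_2 ≅ Z^18.

∂_1: C_1 → C_0 is given by ∂[p,q] = [q] − [p]. For instance
  ∂ad = d − a.
The 9×27 boundary matrix has rank 8 and Smith normal form diag(1,1,1,1,1,1,1,1).

The boundary map ∂_2: C_2 → C_1 maps a triangle to the signed sum of its edges. For instance
  ∂def = ef − df + de,
  ∂afh = fh − ah + af.
This gives a 27×18 integer matrix of rank 17; reducing to Smith normal form yields diagonal entries (1,1,1,1,1,1,1,1,1,1,1,1,1,1,1,1,1).

From H_k ≅ ker(∂_k) / im(∂_{k+1}) we obtain:

  H_0: rank C_0 − rank ∂_1 = 9 − 8 = 1, and the invariant factors of ∂_1 are all 1, so H_0 ≅ Z.
  H_1: rank ker ∂_1 − rank ∂_2 = (27 − 8) − 17 = 2, and the invariant factors of ∂_2 are all 1, so H_1 ≅ Z^2.
  H_2: rank ker ∂_2 − rank ∂_3 = (18 − 17) − 0 = 1, and there is no ∂_3, so H_2 ≅ Z.

H_0 ≅ Z,  H_1 ≅ Z^2,  H_2 ≅ Z.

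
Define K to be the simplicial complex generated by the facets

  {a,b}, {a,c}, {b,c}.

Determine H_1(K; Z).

H_1 = Z.

We work with the vertex ordering a < b < c. The simplices of K, each written with vertices in increasing order, are:

  0-simplices (3): a, b, c
  1-simplices (3): ab, ac, bc

so the chain groups are C_0 ≅ Z^3, C_1 ≅ Z^3.

The boundary map ∂_1: C_1 → C_0 sends each edge [p,q] (with p < q) to q − p.
The 3×3 boundary matrix has rank 2 and Smith normal form diag(1,1).

Now H_k = ker ∂_k / im ∂_{k+1}, so:

  H_1: rank ker ∂_1 − rank ∂_2 = (3 − 2) − 0 = 1, and there is no ∂_2, so H_1 = Z.

(K is a triangulation of the circle S^1.)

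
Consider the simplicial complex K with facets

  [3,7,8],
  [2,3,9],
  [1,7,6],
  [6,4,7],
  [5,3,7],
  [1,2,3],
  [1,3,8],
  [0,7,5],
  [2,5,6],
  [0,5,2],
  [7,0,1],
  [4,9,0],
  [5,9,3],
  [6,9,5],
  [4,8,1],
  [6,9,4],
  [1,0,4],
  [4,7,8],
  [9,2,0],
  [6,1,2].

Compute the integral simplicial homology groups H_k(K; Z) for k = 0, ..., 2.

H_0 ≅ Z,  H_1 ≅ Z ⊕ Z/2Z,  H_2 = 0.

Take the total order 0 < 1 < 2 < 3 < 4 < 5 < 6 < 7 < 8 < 9 on the vertex set. Then K (dimension 2) consists of the simplices:

  0-simplices (10): [0], [1], [2], [3], [4], [5], [6], [7], [8], [9]
  1-simplices (30): (30 of them)
  2-simplices (20): (20 of them)

giving chain groups C_0 ≅ Z^10, C_1 ≅ Z^30, C_2 ≅ Z^20.

The boundary map ∂_1: C_1 → C_0 sends each edge [p,q] (with p < q) to q − p. For instance
  ∂[3,5] = [5] − [3].
The resulting 10×30 matrix has rank 9, and its Smith normal form has invariant factors (1,1,1,1,1,1,1,1,1).

The boundary map ∂_2: C_2 → C_1 maps a triangle to the signed sum of its edges. For instance
  ∂[2,3,9] = [3,9] − [2,9] + [2,3],
  ∂[1,2,6] = [2,6] − [1,6] + [1,2].
This gives a 30×20 integer matrix of rank 20; reducing to Smith normal form yields diagonal entries (1,1,1,1,1,1,1,1,1,1,1,1,1,1,1,1,1,1,1,2).

Reading off H_k = ker ∂_k / im ∂_{k+1}:

  H_0: rank C_0 − rank ∂_1 = 10 − 9 = 1, and the invariant factors of ∂_1 are all 1, so H_0 ≅ Z.
  H_1: rank ker ∂_1 − rank ∂_2 = (30 − 9) − 20 = 1, and ∂_2 has invariant factor 2 > 1, so H_1 ≅ Z ⊕ Z/2Z.
  H_2: rank ker ∂_2 − rank ∂_3 = (20 − 20) − 0 = 0, and there is no ∂_3, so H_2 ≅ 0.

As a check, the Euler characteristic is 10 − 30 + 20 = 0, which agrees with 1 − 1 + 0 = 0.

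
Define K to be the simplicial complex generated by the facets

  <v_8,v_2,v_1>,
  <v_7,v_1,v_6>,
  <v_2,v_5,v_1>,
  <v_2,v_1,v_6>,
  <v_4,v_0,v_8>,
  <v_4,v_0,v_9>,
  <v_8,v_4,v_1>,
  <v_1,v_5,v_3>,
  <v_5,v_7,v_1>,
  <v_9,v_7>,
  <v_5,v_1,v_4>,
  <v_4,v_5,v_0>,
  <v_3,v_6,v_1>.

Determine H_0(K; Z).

Order the vertices as v_0 < v_1 < v_2 < v_3 < v_4 < v_5 < v_6 < v_7 < v_8 < v_9. Listing each simplex with vertices in this order, K has dimension 2 with simplices:

  0-simplices (10): [v_0], [v_1], [v_2], [v_3], [v_4], [v_5], [v_6], [v_7], [v_8], [v_9]
  1-simplices (22): (22 of them)
  2-simplices (12): (12 of them)

Hence C_0 ≅ Z^10, C_1 ≅ Z^22, C_2 ≅ Z^12.

The boundary map ∂_1: C_1 → C_0 maps an edge to its endpoints' difference, ∂[p,q] = q − p. For instance
  ∂[v_2,v_6] = [v_6] − [v_2].
The resulting 10×22 matrix has rank 9, and its Smith normal form has invariant factors (1,1,1,1,1,1,1,1,1).

Boundary ∂_2: C_2 → C_1 acts by ∂[p,q,r] = [q,r] − [p,r] + [p,q]. For instance
  ∂[v_1,v_5,v_7] = [v_5,v_7] − [v_1,v_7] + [v_1,v_5],
  ∂[v_1,v_2,v_8] = [v_2,v_8] − [v_1,v_8] + [v_1,v_2].
This gives a 22×12 integer matrix of rank 12; reducing to Smith normal form yields diagonal entries (1,1,1,1,1,1,1,1,1,1,1,1).

Now H_k = ker ∂_k / im ∂_{k+1}, so:

  H_0: rank C_0 − rank ∂_1 = 10 − 9 = 1, and the invariant factors of ∂_1 are all 1, so H_0 ≅ Z.

H_0 = Z.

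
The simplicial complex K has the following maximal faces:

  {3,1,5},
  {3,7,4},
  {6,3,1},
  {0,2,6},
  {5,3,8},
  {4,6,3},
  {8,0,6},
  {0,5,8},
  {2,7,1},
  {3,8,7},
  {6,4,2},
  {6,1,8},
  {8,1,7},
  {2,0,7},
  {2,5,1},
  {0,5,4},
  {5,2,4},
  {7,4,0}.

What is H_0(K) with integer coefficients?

H_0 ≅ Z.

Fix the vertex order 0 < 1 < 2 < 3 < 4 < 5 < 6 < 7 < 8 and write every simplex with vertices in increasing order. Then dim K = 2 and the simplices of K are:

  0-simplices (9): [0], [1], [2], [3], [4], [5], [6], [7], [8]
  1-simplices (27): (27 of them)
  2-simplices (18): [0,2,6], [0,2,7], [0,4,5], [0,4,7], [0,5,8], [0,6,8], [1,2,5], [1,2,7], [1,3,5], [1,3,6], [1,6,8], [1,7,8], [2,4,5], [2,4,6], [3,4,6], [3,4,7], [3,5,8], [3,7,8]

so the chain groups are C_0 ≅ Z^9, C_1 ≅ Z^27, C_2 ≅ Z^18.

Boundary ∂_1: C_1 → C_0 maps an edge to its endpoints' difference, ∂[p,q] = q − p.
As a 9×27 matrix over Z this has rank 8, with invariant factors (1,1,1,1,1,1,1,1).

Boundary ∂_2: C_2 → C_1 acts by ∂[p,q,r] = [q,r] − [p,r] + [p,q]. For instance
  ∂[3,7,8] = [7,8] − [3,8] + [3,7],
  ∂[1,2,7] = [2,7] − [1,7] + [1,2].
The 27×18 boundary matrix has rank 18 and Smith normal form diag(1,1,1,1,1,1,1,1,1,1,1,1,1,1,1,1,1,2).

Computing H_k = (kernel of ∂_k) / (image of ∂_{k+1}):

  H_0: rank C_0 − rank ∂_1 = 9 − 8 = 1, and the invariant factors of ∂_1 are all 1, so H_0 ≅ Z.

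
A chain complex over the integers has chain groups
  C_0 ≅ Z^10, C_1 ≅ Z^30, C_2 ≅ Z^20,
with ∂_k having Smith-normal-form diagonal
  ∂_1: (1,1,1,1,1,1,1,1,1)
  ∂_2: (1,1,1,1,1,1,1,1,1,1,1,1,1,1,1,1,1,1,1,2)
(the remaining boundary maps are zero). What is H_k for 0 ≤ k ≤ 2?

H_0: b_0 = 10 − 0 − 9 = 1; torsion from ∂_1 factors > 1: none. So H_0 = Z.
H_1: b_1 = 30 − 9 − 20 = 1; torsion from ∂_2 factors > 1: [2]. So H_1 = Z ⊕ Z/2.
H_2: b_2 = 20 − 20 − 0 = 0; torsion from ∂_3 factors > 1: none. So H_2 = 0.

H_0 = Z,  H_1 = Z ⊕ Z/2,  H_2 = 0.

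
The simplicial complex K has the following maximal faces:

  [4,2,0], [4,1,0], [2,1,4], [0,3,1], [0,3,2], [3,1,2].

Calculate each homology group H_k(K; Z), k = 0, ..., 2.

We work with the vertex ordering 0 < 1 < 2 < 3 < 4. The simplices of K, each written with vertices in increasing order, are:

  0-simplices (5): [0], [1], [2], [3], [4]
  1-simplices (9): [0,1], [0,2], [0,3], [0,4], [1,2], [1,3], [1,4], [2,3], [2,4]
  2-simplices (6): [0,1,3], [0,1,4], [0,2,3], [0,2,4], [1,2,3], [1,2,4]

so the chain groups are C_0 ≅ Z^5, C_1 ≅ Z^9, C_2 ≅ Z^6.

∂_1: C_1 → C_0 is given by ∂[p,q] = [q] − [p].
This gives a 5×9 integer matrix of rank 4; reducing to Smith normal form yields diagonal entries (1,1,1,1).

∂_2: C_2 → C_1 sends each 2-simplex [p,q,r] to [q,r] − [p,r] + [p,q]. For instance
  ∂[0,2,4] = [2,4] − [0,4] + [0,2],
  ∂[1,2,4] = [2,4] − [1,4] + [1,2].
As a 9×6 matrix over Z this has rank 5, with invariant factors (1,1,1,1,1).

Computing H_k = (kernel of ∂_k) / (image of ∂_{k+1}):

  H_0: rank C_0 − rank ∂_1 = 5 − 4 = 1, and the invariant factors of ∂_1 are all 1, so H_0 = Z.
  H_1: rank ker ∂_1 − rank ∂_2 = (9 − 4) − 5 = 0, and the invariant factors of ∂_2 are all 1, so H_1 = 0.
  H_2: rank ker ∂_2 − rank ∂_3 = (6 − 5) − 0 = 1, and there is no ∂_3, so H_2 = Z.

As a check, the Euler characteristic is 5 − 9 + 6 = 2, which agrees with 1 − 0 + 1 = 2.

H_0 = Z,  H_1 = 0,  H_2 = Z.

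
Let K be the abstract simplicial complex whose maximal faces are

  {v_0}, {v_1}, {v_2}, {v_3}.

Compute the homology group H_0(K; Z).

Order the vertices as v_0 < v_1 < v_2 < v_3. Listing each simplex with vertices in this order, K has dimension 0 with simplices:

  0-simplices (4): [v_0], [v_1], [v_2], [v_3]

so the chain groups are C_0 ≅ Z^4.

Computing H_k = (kernel of ∂_k) / (image of ∂_{k+1}):

  H_0: rank C_0 − rank ∂_1 = 4 − 0 = 4, and there is no ∂_1, so H_0 ≅ Z^4.

H_0 = Z^4.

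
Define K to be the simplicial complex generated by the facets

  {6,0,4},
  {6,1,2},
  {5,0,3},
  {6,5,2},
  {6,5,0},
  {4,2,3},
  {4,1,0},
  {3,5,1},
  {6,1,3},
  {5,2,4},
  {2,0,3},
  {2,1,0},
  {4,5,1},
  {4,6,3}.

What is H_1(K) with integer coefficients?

K has 7 vertices, 21 edges, 14 triangles.
rank ∂_1 = 6, rank ∂_2 = 13 ⇒ b_1 = 21 − 6 − 13 = 2; all invariant factors of ∂_2 are 1 so no torsion. So H_1 ≅ Z^2.

H_1 ≅ Z^2.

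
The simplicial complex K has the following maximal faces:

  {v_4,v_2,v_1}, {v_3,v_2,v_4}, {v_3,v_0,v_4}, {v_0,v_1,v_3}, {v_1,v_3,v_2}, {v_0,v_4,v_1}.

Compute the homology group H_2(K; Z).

Fix the vertex order v_0 < v_1 < v_2 < v_3 < v_4 and write every simplex with vertices in increasing order. Then dim K = 2 and the simplices of K are:

  0-simplices (5): [v_0], [v_1], [v_2], [v_3], [v_4]
  1-simplices (9): [v_0,v_1], [v_0,v_3], [v_0,v_4], [v_1,v_2], [v_1,v_3], [v_1,v_4], [v_2,v_3], [v_2,v_4], [v_3,v_4]
  2-simplices (6): [v_0,v_1,v_3], [v_0,v_1,v_4], [v_0,v_3,v_4], [v_1,v_2,v_3], [v_1,v_2,v_4], [v_2,v_3,v_4]

giving chain groups C_0 ≅ Z^5, C_1 ≅ Z^9, C_2 ≅ Z^6.

∂_1: C_1 → C_0 is given by ∂[p,q] = [q] − [p]. For instance
  ∂[v_0,v_1] = [v_1] − [v_0].
As a 5×9 matrix over Z this has rank 4, with invariant factors (1,1,1,1).

∂_2: C_2 → C_1 sends each 2-simplex [p,q,r] to [q,r] − [p,r] + [p,q]. For instance
  ∂[v_1,v_2,v_4] = [v_2,v_4] − [v_1,v_4] + [v_1,v_2],
  ∂[v_0,v_1,v_4] = [v_1,v_4] − [v_0,v_4] + [v_0,v_1].
The 9×6 boundary matrix has rank 5 and Smith normal form diag(1,1,1,1,1).

Now H_k = ker ∂_k / im ∂_{k+1}, so:

  H_2: rank ker ∂_2 − rank ∂_3 = (6 − 5) − 0 = 1, and there is no ∂_3, so H_2 = Z.

(K is a triangulation of the 2-sphere S^2.)

H_2 ≅ Z.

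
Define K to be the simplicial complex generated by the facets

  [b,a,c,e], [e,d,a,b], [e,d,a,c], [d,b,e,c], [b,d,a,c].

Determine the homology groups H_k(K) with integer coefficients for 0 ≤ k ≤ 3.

H_0 ≅ Z,  H_1 = 0,  H_2 = 0,  H_3 ≅ Z.

We work with the vertex ordering a < b < c < d < e. The simplices of K, each written with vertices in increasing order, are:

  0-simplices (5): a, b, c, d, e
  1-simplices (10): ab, ac, ad, ae, bc, bd, be, cd, ce, de
  2-simplices (10): abc, abd, abe, acd, ace, ade, bcd, bce, bde, cde
  3-simplices (5): abcd, abce, abde, acde, bcde

giving chain groups C_0 ≅ Z^5, C_1 ≅ Z^10, C_2 ≅ Z^10, C_3 ≅ Z^5.

Boundary ∂_1: C_1 → C_0 sends each edge [p,q] (with p < q) to q − p. For instance
  ∂ad = d − a.
This gives a 5×10 integer matrix of rank 4; reducing to Smith normal form yields diagonal entries (1,1,1,1).

∂_2: C_2 → C_1 acts by ∂[p,q,r] = [q,r] − [p,r] + [p,q]. For instance
  ∂acd = cd − ad + ac,
  ∂bce = ce − be + bc.
As a 10×10 matrix over Z this has rank 6, with invariant factors (1,1,1,1,1,1).

∂_3: C_3 → C_2 sends each 3-simplex σ to the alternating sum Σ_i (−1)^i (σ with its i-th vertex removed). For instance
  ∂abde = bde − ade + abe − abd,
  ∂acde = cde − ade + ace − acd.
This gives a 10×5 integer matrix of rank 4; reducing to Smith normal form yields diagonal entries (1,1,1,1).

Now H_k = ker ∂_k / im ∂_{k+1}, so:

  H_0: rank C_0 − rank ∂_1 = 5 − 4 = 1, and the invariant factors of ∂_1 are all 1, so H_0 = Z.
  H_1: rank ker ∂_1 − rank ∂_2 = (10 − 4) − 6 = 0, and the invariant factors of ∂_2 are all 1, so H_1 = 0.
  H_2: rank ker ∂_2 − rank ∂_3 = (10 − 6) − 4 = 0, and the invariant factors of ∂_3 are all 1, so H_2 = 0.
  H_3: rank ker ∂_3 − rank ∂_4 = (5 − 4) − 0 = 1, and there is no ∂_4, so H_3 = Z.

As a check, the Euler characteristic is 5 − 10 + 10 − 5 = 0, which agrees with 1 − 0 + 0 − 1 = 0.
(K is a triangulation of the 3-sphere S^3.)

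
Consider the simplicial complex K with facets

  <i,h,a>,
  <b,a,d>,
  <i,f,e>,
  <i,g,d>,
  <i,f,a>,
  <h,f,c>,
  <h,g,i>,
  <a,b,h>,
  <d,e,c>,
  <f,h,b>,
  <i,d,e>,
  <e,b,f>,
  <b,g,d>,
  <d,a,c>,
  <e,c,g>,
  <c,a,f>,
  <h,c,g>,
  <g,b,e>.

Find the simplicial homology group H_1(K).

Order the vertices as a < b < c < d < e < f < g < h < i. Listing each simplex with vertices in this order, K has dimension 2 with simplices:

  0-simplices (9): a, b, c, d, e, f, g, h, i
  1-simplices (27): ab, ac, ad, af, ah, ai, bd, be, bf, bg, bh, cd, ce, cf, cg, ch, de, dg, di, ef, eg, ei, fh, fi, gh, gi, hi
  2-simplices (18): abd, abh, acd, acf, afi, ahi, bdg, bef, beg, bfh, cde, ceg, cfh, cgh, dei, dgi, efi, ghi

Hence C_0 ≅ Z^9, C_1 ≅ Z^27, C_2 ≅ Z^18.

∂_1: C_1 → C_0 maps an edge to its endpoints' difference, ∂[p,q] = q − p. For instance
  ∂bg = g − b.
This gives a 9×27 integer matrix of rank 8; reducing to Smith normal form yields diagonal entries (1,1,1,1,1,1,1,1).

The boundary map ∂_2: C_2 → C_1 maps a triangle to the signed sum of its edges. For instance
  ∂acd = cd − ad + ac,
  ∂dei = ei − di + de.
As a 27×18 matrix over Z this has rank 18, with invariant factors (1,1,1,1,1,1,1,1,1,1,1,1,1,1,1,1,1,2).

Reading off H_k = ker ∂_k / im ∂_{k+1}:

  H_1: rank ker ∂_1 − rank ∂_2 = (27 − 8) − 18 = 1, and ∂_2 has invariant factor 2 > 1, so H_1 ≅ Z ⊕ Z/2.

H_1 ≅ Z ⊕ Z/2.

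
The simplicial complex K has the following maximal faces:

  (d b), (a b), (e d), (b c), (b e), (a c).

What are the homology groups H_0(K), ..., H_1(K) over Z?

We work with the vertex ordering a < b < c < d < e. The simplices of K, each written with vertices in increasing order, are:

  0-simplices (5): a, b, c, d, e
  1-simplices (6): ab, ac, bc, bd, be, de

Hence C_0 ≅ Z^5, C_1 ≅ Z^6.

The boundary map ∂_1: C_1 → C_0 is given by ∂[p,q] = [q] − [p]. For instance
  ∂bd = d − b.
As a 5×6 matrix over Z this has rank 4, with invariant factors (1,1,1,1).

From H_k ≅ ker(∂_k) / im(∂_{k+1}) we obtain:

  H_0: rank C_0 − rank ∂_1 = 5 − 4 = 1, and the invariant factors of ∂_1 are all 1, so H_0 ≅ Z.
  H_1: rank ker ∂_1 − rank ∂_2 = (6 − 4) − 0 = 2, and there is no ∂_2, so H_1 ≅ Z^2.

As a check, the Euler characteristic is 5 − 6 = -1, which agrees with 1 − 2 = -1.
(K is a triangulation of a wedge of 2 circles.)

H_0 ≅ Z,  H_1 ≅ Z^2.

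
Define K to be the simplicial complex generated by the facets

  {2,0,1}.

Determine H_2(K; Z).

Take the total order 0 < 1 < 2 on the vertex set. Then K (dimension 2) consists of the simplices:

  0-simplices (3): [0], [1], [2]
  1-simplices (3): [0,1], [0,2], [1,2]
  2-simplices (1): [0,1,2]

Hence C_0 ≅ Z^3, C_1 ≅ Z^3, C_2 ≅ Z^1.

The boundary map ∂_1: C_1 → C_0 maps an edge to its endpoints' difference, ∂[p,q] = q − p.
This gives a 3×3 integer matrix of rank 2; reducing to Smith normal form yields diagonal entries (1,1).

The boundary map ∂_2: C_2 → C_1 sends each 2-simplex [p,q,r] to [q,r] − [p,r] + [p,q]. For instance
  ∂[0,1,2] = [1,2] − [0,2] + [0,1].
As a 3×1 matrix over Z this has rank 1, with invariant factors (1).

From H_k ≅ ker(∂_k) / im(∂_{k+1}) we obtain:

  H_2: rank ker ∂_2 − rank ∂_3 = (1 − 1) − 0 = 0, and there is no ∂_3, so H_2 ≅ 0.

H_2 ≅ 0.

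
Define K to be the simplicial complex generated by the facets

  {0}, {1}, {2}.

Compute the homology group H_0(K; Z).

Take the total order 0 < 1 < 2 on the vertex set. Then K (dimension 0) consists of the simplices:

  0-simplices (3): [0], [1], [2]

giving chain groups C_0 ≅ Z^3.

Computing H_k = (kernel of ∂_k) / (image of ∂_{k+1}):

  H_0: rank C_0 − rank ∂_1 = 3 − 0 = 3, and there is no ∂_1, so H_0 ≅ Z^3.

(K is a triangulation of a set of 3 points.)

H_0 = Z^3.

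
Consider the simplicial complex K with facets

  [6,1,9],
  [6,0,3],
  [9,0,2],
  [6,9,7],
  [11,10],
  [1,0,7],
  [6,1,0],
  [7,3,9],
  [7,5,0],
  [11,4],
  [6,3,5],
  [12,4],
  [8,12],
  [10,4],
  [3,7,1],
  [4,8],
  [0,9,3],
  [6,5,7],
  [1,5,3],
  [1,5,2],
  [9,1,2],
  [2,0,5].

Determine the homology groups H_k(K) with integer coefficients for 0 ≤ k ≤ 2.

H_0 ≅ Z^2,  H_1 ≅ Z^4,  H_2 ≅ Z.

K has 13 vertices, 30 edges, 16 triangles.
rank ∂_0 = 0, rank ∂_1 = 11 ⇒ b_0 = 13 − 0 − 11 = 2; all invariant factors of ∂_1 are 1 so no torsion. So H_0 = Z^2.
rank ∂_1 = 11, rank ∂_2 = 15 ⇒ b_1 = 30 − 11 − 15 = 4; all invariant factors of ∂_2 are 1 so no torsion. So H_1 = Z^4.
rank ∂_2 = 15, rank ∂_3 = 0 ⇒ b_2 = 16 − 15 − 0 = 1. So H_2 = Z.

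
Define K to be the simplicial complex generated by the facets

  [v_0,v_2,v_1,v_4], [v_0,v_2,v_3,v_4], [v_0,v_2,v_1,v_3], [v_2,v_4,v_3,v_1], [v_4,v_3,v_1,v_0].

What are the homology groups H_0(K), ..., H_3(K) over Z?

H_0 = Z,  H_1 = 0,  H_2 = 0,  H_3 = Z.

We work with the vertex ordering v_0 < v_1 < v_2 < v_3 < v_4. The simplices of K, each written with vertices in increasing order, are:

  0-simplices (5): [v_0], [v_1], [v_2], [v_3], [v_4]
  1-simplices (10): [v_0,v_1], [v_0,v_2], [v_0,v_3], [v_0,v_4], [v_1,v_2], [v_1,v_3], [v_1,v_4], [v_2,v_3], [v_2,v_4], [v_3,v_4]
  2-simplices (10): [v_0,v_1,v_2], [v_0,v_1,v_3], [v_0,v_1,v_4], [v_0,v_2,v_3], [v_0,v_2,v_4], [v_0,v_3,v_4], [v_1,v_2,v_3], [v_1,v_2,v_4], [v_1,v_3,v_4], [v_2,v_3,v_4]
  3-simplices (5): [v_0,v_1,v_2,v_3], [v_0,v_1,v_2,v_4], [v_0,v_1,v_3,v_4], [v_0,v_2,v_3,v_4], [v_1,v_2,v_3,v_4]

giving chain groups C_0 ≅ Z^5, C_1 ≅ Z^10, C_2 ≅ Z^10, C_3 ≅ Z^5.

∂_1: C_1 → C_0 is given by ∂[p,q] = [q] − [p]. For instance
  ∂[v_1,v_3] = [v_3] − [v_1].
The 5×10 boundary matrix has rank 4 and Smith normal form diag(1,1,1,1).

The boundary map ∂_2: C_2 → C_1 maps a triangle to the signed sum of its edges. For instance
  ∂[v_1,v_2,v_4] = [v_2,v_4] − [v_1,v_4] + [v_1,v_2],
  ∂[v_0,v_1,v_2] = [v_1,v_2] − [v_0,v_2] + [v_0,v_1].
This gives a 10×10 integer matrix of rank 6; reducing to Smith normal form yields diagonal entries (1,1,1,1,1,1).

Boundary ∂_3: C_3 → C_2 sends each 3-simplex σ to the alternating sum Σ_i (−1)^i (σ with its i-th vertex removed). For instance
  ∂[v_0,v_2,v_3,v_4] = [v_2,v_3,v_4] − [v_0,v_3,v_4] + [v_0,v_2,v_4] − [v_0,v_2,v_3],
  ∂[v_0,v_1,v_2,v_4] = [v_1,v_2,v_4] − [v_0,v_2,v_4] + [v_0,v_1,v_4] − [v_0,v_1,v_2].
This gives a 10×5 integer matrix of rank 4; reducing to Smith normal form yields diagonal entries (1,1,1,1).

From H_k ≅ ker(∂_k) / im(∂_{k+1}) we obtain:

  H_0: rank C_0 − rank ∂_1 = 5 − 4 = 1, and the invariant factors of ∂_1 are all 1, so H_0 ≅ Z.
  H_1: rank ker ∂_1 − rank ∂_2 = (10 − 4) − 6 = 0, and the invariant factors of ∂_2 are all 1, so H_1 ≅ 0.
  H_2: rank ker ∂_2 − rank ∂_3 = (10 − 6) − 4 = 0, and the invariant factors of ∂_3 are all 1, so H_2 ≅ 0.
  H_3: rank ker ∂_3 − rank ∂_4 = (5 − 4) − 0 = 1, and there is no ∂_4, so H_3 ≅ Z.

As a check, the Euler characteristic is 5 − 10 + 10 − 5 = 0, which agrees with 1 − 0 + 0 − 1 = 0.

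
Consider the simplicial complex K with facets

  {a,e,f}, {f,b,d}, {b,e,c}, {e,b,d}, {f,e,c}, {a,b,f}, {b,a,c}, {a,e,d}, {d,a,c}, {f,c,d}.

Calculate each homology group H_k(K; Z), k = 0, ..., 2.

H_0 ≅ Z,  H_1 ≅ Z/2,  H_2 = 0.

We work with the vertex ordering a < b < c < d < e < f. The simplices of K, each written with vertices in increasing order, are:

  0-simplices (6): a, b, c, d, e, f
  1-simplices (15): ab, ac, ad, ae, af, bc, bd, be, bf, cd, ce, cf, de, df, ef
  2-simplices (10): abc, abf, acd, ade, aef, bce, bde, bdf, cdf, cef

so the chain groups are C_0 ≅ Z^6, C_1 ≅ Z^15, C_2 ≅ Z^10.

∂_1: C_1 → C_0 maps an edge to its endpoints' difference, ∂[p,q] = q − p.
The 6×15 boundary matrix has rank 5 and Smith normal form diag(1,1,1,1,1).

The boundary map ∂_2: C_2 → C_1 sends each 2-simplex [p,q,r] to [q,r] − [p,r] + [p,q]. For instance
  ∂aef = ef − af + ae,
  ∂abf = bf − af + ab.
The 15×10 boundary matrix has rank 10 and Smith normal form diag(1,1,1,1,1,1,1,1,1,2).

Computing H_k = (kernel of ∂_k) / (image of ∂_{k+1}):

  H_0: rank C_0 − rank ∂_1 = 6 − 5 = 1, and the invariant factors of ∂_1 are all 1, so H_0 = Z.
  H_1: rank ker ∂_1 − rank ∂_2 = (15 − 5) − 10 = 0, and ∂_2 has invariant factor 2 > 1, so H_1 = Z/2.
  H_2: rank ker ∂_2 − rank ∂_3 = (10 − 10) − 0 = 0, and there is no ∂_3, so H_2 = 0.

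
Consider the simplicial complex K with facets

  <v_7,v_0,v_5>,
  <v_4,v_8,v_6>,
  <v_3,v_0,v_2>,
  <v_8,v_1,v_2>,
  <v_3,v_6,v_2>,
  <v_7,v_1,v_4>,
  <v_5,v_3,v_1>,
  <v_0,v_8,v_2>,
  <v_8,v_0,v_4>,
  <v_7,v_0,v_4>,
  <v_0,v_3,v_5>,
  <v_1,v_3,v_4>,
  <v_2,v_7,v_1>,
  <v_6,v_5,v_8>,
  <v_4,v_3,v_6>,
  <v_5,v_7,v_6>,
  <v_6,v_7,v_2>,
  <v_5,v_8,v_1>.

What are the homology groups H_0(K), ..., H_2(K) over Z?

Order the vertices as v_0 < v_1 < v_2 < v_3 < v_4 < v_5 < v_6 < v_7 < v_8. Listing each simplex with vertices in this order, K has dimension 2 with simplices:

  0-simplices (9): [v_0], [v_1], [v_2], [v_3], [v_4], [v_5], [v_6], [v_7], [v_8]
  1-simplices (27): (27 of them)
  2-simplices (18): (18 of them)

Hence C_0 ≅ Z^9, C_1 ≅ Z^27, C_2 ≅ Z^18.

Boundary ∂_1: C_1 → C_0 maps an edge to its endpoints' difference, ∂[p,q] = q − p.
This gives a 9×27 integer matrix of rank 8; reducing to Smith normal form yields diagonal entries (1,1,1,1,1,1,1,1).

Boundary ∂_2: C_2 → C_1 maps a triangle to the signed sum of its edges. For instance
  ∂[v_2,v_3,v_6] = [v_3,v_6] − [v_2,v_6] + [v_2,v_3],
  ∂[v_5,v_6,v_8] = [v_6,v_8] − [v_5,v_8] + [v_5,v_6].
This gives a 27×18 integer matrix of rank 17; reducing to Smith normal form yields diagonal entries (1,1,1,1,1,1,1,1,1,1,1,1,1,1,1,1,1).

Now H_k = ker ∂_k / im ∂_{k+1}, so:

  H_0: rank C_0 − rank ∂_1 = 9 − 8 = 1, and the invariant factors of ∂_1 are all 1, so H_0 ≅ Z.
  H_1: rank ker ∂_1 − rank ∂_2 = (27 − 8) − 17 = 2, and the invariant factors of ∂_2 are all 1, so H_1 ≅ Z^2.
  H_2: rank ker ∂_2 − rank ∂_3 = (18 − 17) − 0 = 1, and there is no ∂_3, so H_2 ≅ Z.

(K is a triangulation of the torus T^2.)

H_0 ≅ Z,  H_1 ≅ Z^2,  H_2 ≅ Z.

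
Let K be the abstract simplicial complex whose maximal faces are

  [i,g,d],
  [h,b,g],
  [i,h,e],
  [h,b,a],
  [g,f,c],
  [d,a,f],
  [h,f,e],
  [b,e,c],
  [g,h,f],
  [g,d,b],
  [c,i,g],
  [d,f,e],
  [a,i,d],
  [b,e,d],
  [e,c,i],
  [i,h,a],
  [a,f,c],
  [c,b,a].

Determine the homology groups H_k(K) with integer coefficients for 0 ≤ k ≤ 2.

We work with the vertex ordering a < b < c < d < e < f < g < h < i. The simplices of K, each written with vertices in increasing order, are:

  0-simplices (9): a, b, c, d, e, f, g, h, i
  1-simplices (27): ab, ac, ad, af, ah, ai, bc, bd, be, bg, bh, ce, cf, cg, ci, de, df, dg, di, ef, eh, ei, fg, fh, gh, gi, hi
  2-simplices (18): abc, abh, acf, adf, adi, ahi, bce, bde, bdg, bgh, cei, cfg, cgi, def, dgi, efh, ehi, fgh

Hence C_0 ≅ Z^9, C_1 ≅ Z^27, C_2 ≅ Z^18.

The boundary map ∂_1: C_1 → C_0 sends each edge [p,q] (with p < q) to q − p.
The resulting 9×27 matrix has rank 8, and its Smith normal form has invariant factors (1,1,1,1,1,1,1,1).

Boundary ∂_2: C_2 → C_1 maps a triangle to the signed sum of its edges. For instance
  ∂ahi = hi − ai + ah,
  ∂cgi = gi − ci + cg.
The 27×18 boundary matrix has rank 17 and Smith normal form diag(1,1,1,1,1,1,1,1,1,1,1,1,1,1,1,1,1).

Computing H_k = (kernel of ∂_k) / (image of ∂_{k+1}):

  H_0: rank C_0 − rank ∂_1 = 9 − 8 = 1, and the invariant factors of ∂_1 are all 1, so H_0 = Z.
  H_1: rank ker ∂_1 − rank ∂_2 = (27 − 8) − 17 = 2, and the invariant factors of ∂_2 are all 1, so H_1 = Z^2.
  H_2: rank ker ∂_2 − rank ∂_3 = (18 − 17) − 0 = 1, and there is no ∂_3, so H_2 = Z.

As a check, the Euler characteristic is 9 − 27 + 18 = 0, which agrees with 1 − 2 + 1 = 0.

H_0 ≅ Z,  H_1 ≅ Z^2,  H_2 ≅ Z.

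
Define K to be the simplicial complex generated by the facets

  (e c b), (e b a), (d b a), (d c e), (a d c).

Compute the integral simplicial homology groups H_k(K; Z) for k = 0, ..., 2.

Order the vertices as a < b < c < d < e. Listing each simplex with vertices in this order, K has dimension 2 with simplices:

  0-simplices (5): a, b, c, d, e
  1-simplices (10): ab, ac, ad, ae, bc, bd, be, cd, ce, de
  2-simplices (5): abd, abe, acd, bce, cde

so the chain groups are C_0 ≅ Z^5, C_1 ≅ Z^10, C_2 ≅ Z^5.

∂_1: C_1 → C_0 sends each edge [p,q] (with p < q) to q − p. For instance
  ∂cd = d − c.
This gives a 5×10 integer matrix of rank 4; reducing to Smith normal form yields diagonal entries (1,1,1,1).

∂_2: C_2 → C_1 acts by ∂[p,q,r] = [q,r] − [p,r] + [p,q]. For instance
  ∂abd = bd − ad + ab,
  ∂acd = cd − ad + ac.
The resulting 10×5 matrix has rank 5, and its Smith normal form has invariant factors (1,1,1,1,1).

Reading off H_k = ker ∂_k / im ∂_{k+1}:

  H_0: rank C_0 − rank ∂_1 = 5 − 4 = 1, and the invariant factors of ∂_1 are all 1, so H_0 = Z.
  H_1: rank ker ∂_1 − rank ∂_2 = (10 − 4) − 5 = 1, and the invariant factors of ∂_2 are all 1, so H_1 = Z.
  H_2: rank ker ∂_2 − rank ∂_3 = (5 − 5) − 0 = 0, and there is no ∂_3, so H_2 = 0.

As a check, the Euler characteristic is 5 − 10 + 5 = 0, which agrees with 1 − 1 + 0 = 0.

H_0 = Z,  H_1 = Z,  H_2 = 0.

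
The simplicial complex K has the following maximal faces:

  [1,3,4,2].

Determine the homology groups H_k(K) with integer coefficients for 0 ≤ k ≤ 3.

Order the vertices as 1 < 2 < 3 < 4. Listing each simplex with vertices in this order, K has dimension 3 with simplices:

  0-simplices (4): [1], [2], [3], [4]
  1-simplices (6): [1,2], [1,3], [1,4], [2,3], [2,4], [3,4]
  2-simplices (4): [1,2,3], [1,2,4], [1,3,4], [2,3,4]
  3-simplices (1): [1,2,3,4]

giving chain groups C_0 ≅ Z^4, C_1 ≅ Z^6, C_2 ≅ Z^4, C_3 ≅ Z^1.

The boundary map ∂_1: C_1 → C_0 sends each edge [p,q] (with p < q) to q − p. For instance
  ∂[1,4] = [4] − [1].
The resulting 4×6 matrix has rank 3, and its Smith normal form has invariant factors (1,1,1).

Boundary ∂_2: C_2 → C_1 acts by ∂[p,q,r] = [q,r] − [p,r] + [p,q]. For instance
  ∂[1,3,4] = [3,4] − [1,4] + [1,3],
  ∂[2,3,4] = [3,4] − [2,4] + [2,3].
The resulting 6×4 matrix has rank 3, and its Smith normal form has invariant factors (1,1,1).

∂_3: C_3 → C_2 sends each 3-simplex σ to the alternating sum Σ_i (−1)^i (σ with its i-th vertex removed). For instance
  ∂[1,2,3,4] = [2,3,4] − [1,3,4] + [1,2,4] − [1,2,3].
The resulting 4×1 matrix has rank 1, and its Smith normal form has invariant factors (1).

Computing H_k = (kernel of ∂_k) / (image of ∂_{k+1}):

  H_0: rank C_0 − rank ∂_1 = 4 − 3 = 1, and the invariant factors of ∂_1 are all 1, so H_0 = Z.
  H_1: rank ker ∂_1 − rank ∂_2 = (6 − 3) − 3 = 0, and the invariant factors of ∂_2 are all 1, so H_1 = 0.
  H_2: rank ker ∂_2 − rank ∂_3 = (4 − 3) − 1 = 0, and the invariant factors of ∂_3 are all 1, so H_2 = 0.
  H_3: rank ker ∂_3 − rank ∂_4 = (1 − 1) − 0 = 0, and there is no ∂_4, so H_3 = 0.

(K is a triangulation of the 3-simplex.)

H_0 = Z,  H_1 = 0,  H_2 = 0,  H_3 = 0.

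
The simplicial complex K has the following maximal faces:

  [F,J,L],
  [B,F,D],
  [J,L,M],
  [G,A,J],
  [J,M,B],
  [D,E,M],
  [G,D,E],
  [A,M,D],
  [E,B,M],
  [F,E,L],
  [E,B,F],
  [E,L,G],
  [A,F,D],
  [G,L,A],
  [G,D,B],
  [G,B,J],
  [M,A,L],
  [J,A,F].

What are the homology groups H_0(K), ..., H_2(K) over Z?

Fix the vertex order A < B < D < E < F < G < J < L < M and write every simplex with vertices in increasing order. Then dim K = 2 and the simplices of K are:

  0-simplices (9): A, B, D, E, F, G, J, L, M
  1-simplices (27): AD, AF, AG, AJ, AL, AM, BD, BE, BF, BG, BJ, BM, DE, DF, DG, DM, EF, EG, EL, EM, FJ, FL, GJ, GL, JL, JM, LM
  2-simplices (18): ADF, ADM, AFJ, AGJ, AGL, ALM, BDF, BDG, BEF, BEM, BGJ, BJM, DEG, DEM, EFL, EGL, FJL, JLM

giving chain groups C_0 ≅ Z^9, C_1 ≅ Z^27, C_2 ≅ Z^18.

Boundary ∂_1: C_1 → C_0 maps an edge to its endpoints' difference, ∂[p,q] = q − p. For instance
  ∂BD = D − B.
The resulting 9×27 matrix has rank 8, and its Smith normal form has invariant factors (1,1,1,1,1,1,1,1).

∂_2: C_2 → C_1 maps a triangle to the signed sum of its edges. For instance
  ∂DEG = EG − DG + DE,
  ∂AFJ = FJ − AJ + AF.
This gives a 27×18 integer matrix of rank 18; reducing to Smith normal form yields diagonal entries (1,1,1,1,1,1,1,1,1,1,1,1,1,1,1,1,1,2).

From H_k ≅ ker(∂_k) / im(∂_{k+1}) we obtain:

  H_0: rank C_0 − rank ∂_1 = 9 − 8 = 1, and the invariant factors of ∂_1 are all 1, so H_0 ≅ Z.
  H_1: rank ker ∂_1 − rank ∂_2 = (27 − 8) − 18 = 1, and ∂_2 has invariant factor 2 > 1, so H_1 ≅ Z ⊕ Z/2.
  H_2: rank ker ∂_2 − rank ∂_3 = (18 − 18) − 0 = 0, and there is no ∂_3, so H_2 ≅ 0.

H_0 = Z,  H_1 = Z ⊕ Z/2,  H_2 = 0.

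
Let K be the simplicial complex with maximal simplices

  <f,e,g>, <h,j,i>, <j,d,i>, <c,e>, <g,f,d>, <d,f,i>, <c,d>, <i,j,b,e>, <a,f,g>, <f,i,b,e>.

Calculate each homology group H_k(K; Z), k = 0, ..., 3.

H_0 = Z,  H_1 = Z,  H_2 = 0,  H_3 = 0.

We work with the vertex ordering a < b < c < d < e < f < g < h < i < j. The simplices of K, each written with vertices in increasing order, are:

  0-simplices (10): a, b, c, d, e, f, g, h, i, j
  1-simplices (21): af, ag, be, bf, bi, bj, cd, ce, df, dg, di, dj, ef, eg, ei, ej, fg, fi, hi, hj, ij
  2-simplices (13): afg, bef, bei, bej, bfi, bij, dfg, dfi, dij, efg, efi, eij, hij
  3-simplices (2): befi, beij

Hence C_0 ≅ Z^10, C_1 ≅ Z^21, C_2 ≅ Z^13, C_3 ≅ Z^2.

Boundary ∂_1: C_1 → C_0 sends each edge [p,q] (with p < q) to q − p. For instance
  ∂ag = g − a.
This gives a 10×21 integer matrix of rank 9; reducing to Smith normal form yields diagonal entries (1,1,1,1,1,1,1,1,1).

Boundary ∂_2: C_2 → C_1 maps a triangle to the signed sum of its edges. For instance
  ∂dfi = fi − di + df,
  ∂dij = ij − dj + di.
The 21×13 boundary matrix has rank 11 and Smith normal form diag(1,1,1,1,1,1,1,1,1,1,1).

∂_3: C_3 → C_2 sends each 3-simplex σ to the alternating sum Σ_i (−1)^i (σ with its i-th vertex removed). For instance
  ∂befi = efi − bfi + bei − bef,
  ∂beij = eij − bij + bej − bei.
The resulting 13×2 matrix has rank 2, and its Smith normal form has invariant factors (1,1).

Now H_k = ker ∂_k / im ∂_{k+1}, so:

  H_0: rank C_0 − rank ∂_1 = 10 − 9 = 1, and the invariant factors of ∂_1 are all 1, so H_0 ≅ Z.
  H_1: rank ker ∂_1 − rank ∂_2 = (21 − 9) − 11 = 1, and the invariant factors of ∂_2 are all 1, so H_1 ≅ Z.
  H_2: rank ker ∂_2 − rank ∂_3 = (13 − 11) − 2 = 0, and the invariant factors of ∂_3 are all 1, so H_2 ≅ 0.
  H_3: rank ker ∂_3 − rank ∂_4 = (2 − 2) − 0 = 0, and there is no ∂_4, so H_3 ≅ 0.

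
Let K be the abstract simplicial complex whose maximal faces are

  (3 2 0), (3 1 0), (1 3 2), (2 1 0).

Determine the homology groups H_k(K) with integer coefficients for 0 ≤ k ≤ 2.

H_0 ≅ Z,  H_1 = 0,  H_2 ≅ Z.

We work with the vertex ordering 0 < 1 < 2 < 3. The simplices of K, each written with vertices in increasing order, are:

  0-simplices (4): [0], [1], [2], [3]
  1-simplices (6): [0,1], [0,2], [0,3], [1,2], [1,3], [2,3]
  2-simplices (4): [0,1,2], [0,1,3], [0,2,3], [1,2,3]

giving chain groups C_0 ≅ Z^4, C_1 ≅ Z^6, C_2 ≅ Z^4.

Boundary ∂_1: C_1 → C_0 is given by ∂[p,q] = [q] − [p]. For instance
  ∂[1,3] = [3] − [1].
The 4×6 boundary matrix has rank 3 and Smith normal form diag(1,1,1).

∂_2: C_2 → C_1 sends each 2-simplex [p,q,r] to [q,r] − [p,r] + [p,q]. For instance
  ∂[0,2,3] = [2,3] − [0,3] + [0,2],
  ∂[0,1,2] = [1,2] − [0,2] + [0,1].
The 6×4 boundary matrix has rank 3 and Smith normal form diag(1,1,1).

Computing H_k = (kernel of ∂_k) / (image of ∂_{k+1}):

  H_0: rank C_0 − rank ∂_1 = 4 − 3 = 1, and the invariant factors of ∂_1 are all 1, so H_0 ≅ Z.
  H_1: rank ker ∂_1 − rank ∂_2 = (6 − 3) − 3 = 0, and the invariant factors of ∂_2 are all 1, so H_1 ≅ 0.
  H_2: rank ker ∂_2 − rank ∂_3 = (4 − 3) − 0 = 1, and there is no ∂_3, so H_2 ≅ Z.

As a check, the Euler characteristic is 4 − 6 + 4 = 2, which agrees with 1 − 0 + 1 = 2.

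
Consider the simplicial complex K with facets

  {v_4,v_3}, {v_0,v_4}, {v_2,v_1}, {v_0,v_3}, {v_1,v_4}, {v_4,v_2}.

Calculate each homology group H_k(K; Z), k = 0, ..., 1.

Take the total order v_0 < v_1 < v_2 < v_3 < v_4 on the vertex set. Then K (dimension 1) consists of the simplices:

  0-simplices (5): [v_0], [v_1], [v_2], [v_3], [v_4]
  1-simplices (6): [v_0,v_3], [v_0,v_4], [v_1,v_2], [v_1,v_4], [v_2,v_4], [v_3,v_4]

Hence C_0 ≅ Z^5, C_1 ≅ Z^6.

Boundary ∂_1: C_1 → C_0 maps an edge to its endpoints' difference, ∂[p,q] = q − p. For instance
  ∂[v_1,v_2] = [v_2] − [v_1].
As a 5×6 matrix over Z this has rank 4, with invariant factors (1,1,1,1).

Reading off H_k = ker ∂_k / im ∂_{k+1}:

  H_0: rank C_0 − rank ∂_1 = 5 − 4 = 1, and the invariant factors of ∂_1 are all 1, so H_0 ≅ Z.
  H_1: rank ker ∂_1 − rank ∂_2 = (6 − 4) − 0 = 2, and there is no ∂_2, so H_1 ≅ Z^2.

H_0 ≅ Z,  H_1 ≅ Z^2.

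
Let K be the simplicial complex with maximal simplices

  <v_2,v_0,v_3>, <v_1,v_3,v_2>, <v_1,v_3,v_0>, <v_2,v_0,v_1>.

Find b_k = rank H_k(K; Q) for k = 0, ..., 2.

Take the total order v_0 < v_1 < v_2 < v_3 on the vertex set. Then K (dimension 2) consists of the simplices:

  0-simplices (4): [v_0], [v_1], [v_2], [v_3]
  1-simplices (6): [v_0,v_1], [v_0,v_2], [v_0,v_3], [v_1,v_2], [v_1,v_3], [v_2,v_3]
  2-simplices (4): [v_0,v_1,v_2], [v_0,v_1,v_3], [v_0,v_2,v_3], [v_1,v_2,v_3]

so the chain groups are C_0 ≅ Z^4, C_1 ≅ Z^6, C_2 ≅ Z^4.

∂_1: C_1 → C_0 is given by ∂[p,q] = [q] − [p].
This gives a 4×6 integer matrix of rank 3; reducing to Smith normal form yields diagonal entries (1,1,1).

∂_2: C_2 → C_1 acts by ∂[p,q,r] = [q,r] − [p,r] + [p,q]. For instance
  ∂[v_1,v_2,v_3] = [v_2,v_3] − [v_1,v_3] + [v_1,v_2],
  ∂[v_0,v_2,v_3] = [v_2,v_3] − [v_0,v_3] + [v_0,v_2].
The resulting 6×4 matrix has rank 3, and its Smith normal form has invariant factors (1,1,1).

From H_k ≅ ker(∂_k) / im(∂_{k+1}) we obtain:

  H_0: rank C_0 − rank ∂_1 = 4 − 3 = 1, and the invariant factors of ∂_1 are all 1, so H_0 = Z.
  H_1: rank ker ∂_1 − rank ∂_2 = (6 − 3) − 3 = 0, and the invariant factors of ∂_2 are all 1, so H_1 = 0.
  H_2: rank ker ∂_2 − rank ∂_3 = (4 − 3) − 0 = 1, and there is no ∂_3, so H_2 = Z.

Hence the Betti numbers are b_0 = 1, b_1 = 0, b_2 = 1.

b_0 = 1, b_1 = 0, b_2 = 1.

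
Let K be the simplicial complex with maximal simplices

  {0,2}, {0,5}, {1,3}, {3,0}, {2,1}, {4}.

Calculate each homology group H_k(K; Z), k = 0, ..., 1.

H_0 = Z^2,  H_1 = Z.

Take the total order 0 < 1 < 2 < 3 < 4 < 5 on the vertex set. Then K (dimension 1) consists of the simplices:

  0-simplices (6): [0], [1], [2], [3], [4], [5]
  1-simplices (5): [0,2], [0,3], [0,5], [1,2], [1,3]

Hence C_0 ≅ Z^6, C_1 ≅ Z^5.

Boundary ∂_1: C_1 → C_0 maps an edge to its endpoints' difference, ∂[p,q] = q − p.
The resulting 6×5 matrix has rank 4, and its Smith normal form has invariant factors (1,1,1,1).

Reading off H_k = ker ∂_k / im ∂_{k+1}:

  H_0: rank C_0 − rank ∂_1 = 6 − 4 = 2, and the invariant factors of ∂_1 are all 1, so H_0 ≅ Z^2.
  H_1: rank ker ∂_1 − rank ∂_2 = (5 − 4) − 0 = 1, and there is no ∂_2, so H_1 ≅ Z.

As a check, the Euler characteristic is 6 − 5 = 1, which agrees with 2 − 1 = 1.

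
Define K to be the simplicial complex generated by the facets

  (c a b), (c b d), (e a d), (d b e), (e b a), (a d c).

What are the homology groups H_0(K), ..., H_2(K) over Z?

Fix the vertex order a < b < c < d < e and write every simplex with vertices in increasing order. Then dim K = 2 and the simplices of K are:

  0-simplices (5): a, b, c, d, e
  1-simplices (9): ab, ac, ad, ae, bc, bd, be, cd, de
  2-simplices (6): abc, abe, acd, ade, bcd, bde

giving chain groups C_0 ≅ Z^5, C_1 ≅ Z^9, C_2 ≅ Z^6.

Boundary ∂_1: C_1 → C_0 sends each edge [p,q] (with p < q) to q − p.
The resulting 5×9 matrix has rank 4, and its Smith normal form has invariant factors (1,1,1,1).

∂_2: C_2 → C_1 sends each 2-simplex [p,q,r] to [q,r] − [p,r] + [p,q]. For instance
  ∂acd = cd − ad + ac,
  ∂ade = de − ae + ad.
The resulting 9×6 matrix has rank 5, and its Smith normal form has invariant factors (1,1,1,1,1).

Reading off H_k = ker ∂_k / im ∂_{k+1}:

  H_0: rank C_0 − rank ∂_1 = 5 − 4 = 1, and the invariant factors of ∂_1 are all 1, so H_0 = Z.
  H_1: rank ker ∂_1 − rank ∂_2 = (9 − 4) − 5 = 0, and the invariant factors of ∂_2 are all 1, so H_1 = 0.
  H_2: rank ker ∂_2 − rank ∂_3 = (6 − 5) − 0 = 1, and there is no ∂_3, so H_2 = Z.

As a check, the Euler characteristic is 5 − 9 + 6 = 2, which agrees with 1 − 0 + 1 = 2.
(K is a triangulation of the 2-sphere S^2.)

H_0 = Z,  H_1 = 0,  H_2 = Z.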